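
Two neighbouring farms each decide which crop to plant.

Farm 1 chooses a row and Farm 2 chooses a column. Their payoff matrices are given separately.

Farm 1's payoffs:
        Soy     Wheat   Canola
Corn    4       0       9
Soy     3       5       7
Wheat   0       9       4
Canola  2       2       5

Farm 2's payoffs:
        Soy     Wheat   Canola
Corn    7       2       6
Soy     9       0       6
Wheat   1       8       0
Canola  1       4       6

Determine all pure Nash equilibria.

The pure Nash equilibria are (Corn, Soy), (Wheat, Wheat).

Farm 1 against Soy: payoffs 4, 3, 0, 2 → best response Corn.
Farm 1 against Wheat: payoffs 0, 5, 9, 2 → best response Wheat.
Farm 1 against Canola: payoffs 9, 7, 4, 5 → best response Corn.
Farm 2 against Corn: payoffs 7, 2, 6 → best response Soy.
Farm 2 against Soy: payoffs 9, 0, 6 → best response Soy.
Farm 2 against Wheat: payoffs 1, 8, 0 → best response Wheat.
Farm 2 against Canola: payoffs 1, 4, 6 → best response Canola.
Mutual best responses: (Corn, Soy); (Wheat, Wheat).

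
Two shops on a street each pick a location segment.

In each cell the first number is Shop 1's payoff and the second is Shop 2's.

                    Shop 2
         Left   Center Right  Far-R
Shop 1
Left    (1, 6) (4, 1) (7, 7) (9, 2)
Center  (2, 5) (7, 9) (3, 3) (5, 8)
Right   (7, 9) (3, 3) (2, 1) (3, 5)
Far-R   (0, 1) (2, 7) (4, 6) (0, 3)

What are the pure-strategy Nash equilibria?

Check each profile: it is a Nash equilibrium iff no player can strictly gain by switching unilaterally.
(Left, Left): Shop 1 can switch to Center (1 → 2). Not NE.
(Left, Center): Shop 1 can switch to Center (4 → 7). Not NE.
(Left, Right): Shop 1 gets 7, best alternative 4; Shop 2 gets 7, best alternative 6. No profitable deviation — NE.
(Left, Far-R): Shop 2 can switch to Left (2 → 6). Not NE.
(Center, Left): Shop 1 can switch to Right (2 → 7). Not NE.
(Center, Center): Shop 1 gets 7, best alternative 4; Shop 2 gets 9, best alternative 8. No profitable deviation — NE.
(Center, Right): Shop 1 can switch to Left (3 → 7). Not NE.
(Center, Far-R): Shop 1 can switch to Left (5 → 9). Not NE.
(Right, Left): Shop 1 gets 7, best alternative 2; Shop 2 gets 9, best alternative 5. No profitable deviation — NE.
(Right, Center): Shop 1 can switch to Left (3 → 4). Not NE.
(Right, Right): Shop 1 can switch to Left (2 → 7). Not NE.
(Right, Far-R): Shop 1 can switch to Left (3 → 9). Not NE.
(Far-R, Left): Shop 1 can switch to Left (0 → 1). Not NE.
(The remaining 3 profiles each have a profitable deviation by the same check.)

The pure Nash equilibria are (Left, Right); (Center, Center); (Right, Left).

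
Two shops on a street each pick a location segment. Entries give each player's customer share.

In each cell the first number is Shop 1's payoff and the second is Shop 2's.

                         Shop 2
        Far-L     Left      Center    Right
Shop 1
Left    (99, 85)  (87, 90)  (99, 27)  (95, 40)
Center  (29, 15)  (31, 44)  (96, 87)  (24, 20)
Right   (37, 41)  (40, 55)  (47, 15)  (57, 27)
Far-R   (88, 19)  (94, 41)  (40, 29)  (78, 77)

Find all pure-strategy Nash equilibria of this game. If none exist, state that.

(Left, Far-L): Shop 2 can switch to Left (85 → 90). Not NE.
(Left, Left): Shop 1 can switch to Far-R (87 → 94). Not NE.
(Left, Center): Shop 2 can switch to Far-L (27 → 85). Not NE.
(Left, Right): Shop 2 can switch to Far-L (40 → 85). Not NE.
(Center, Far-L): Shop 1 can switch to Left (29 → 99). Not NE.
(Center, Left): Shop 1 can switch to Left (31 → 87). Not NE.
(Center, Center): Shop 1 can switch to Left (96 → 99). Not NE.
(Center, Right): Shop 1 can switch to Left (24 → 95). Not NE.
(Right, Far-L): Shop 1 can switch to Left (37 → 99). Not NE.
(Right, Left): Shop 1 can switch to Left (40 → 87). Not NE.
(Right, Center): Shop 1 can switch to Left (47 → 99). Not NE.
(Right, Right): Shop 1 can switch to Left (57 → 95). Not NE.
(The remaining 4 profiles each have a profitable deviation by the same check.)

There is no pure-strategy Nash equilibrium.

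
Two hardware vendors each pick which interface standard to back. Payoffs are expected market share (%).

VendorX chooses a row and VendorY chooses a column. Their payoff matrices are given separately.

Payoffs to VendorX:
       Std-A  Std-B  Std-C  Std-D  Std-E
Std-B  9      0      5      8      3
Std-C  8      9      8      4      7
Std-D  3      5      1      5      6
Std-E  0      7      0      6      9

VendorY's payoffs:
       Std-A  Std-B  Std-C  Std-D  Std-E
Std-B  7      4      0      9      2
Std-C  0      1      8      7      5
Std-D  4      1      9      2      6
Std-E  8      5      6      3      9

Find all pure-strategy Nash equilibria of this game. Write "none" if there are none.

(Std-B, Std-A): VendorY can switch to Std-D (7 → 9). Not NE.
(Std-B, Std-B): VendorX can switch to Std-C (0 → 9). Not NE.
(Std-B, Std-C): VendorX can switch to Std-C (5 → 8). Not NE.
(Std-B, Std-D): VendorX gets 8, best alternative 6; VendorY gets 9, best alternative 7. No profitable deviation — NE.
(Std-B, Std-E): VendorX can switch to Std-C (3 → 7). Not NE.
(Std-C, Std-A): VendorX can switch to Std-B (8 → 9). Not NE.
(Std-C, Std-B): VendorY can switch to Std-C (1 → 8). Not NE.
(Std-C, Std-C): VendorX gets 8, best alternative 5; VendorY gets 8, best alternative 7. No profitable deviation — NE.
(Std-C, Std-D): VendorX can switch to Std-B (4 → 8). Not NE.
(Std-C, Std-E): VendorX can switch to Std-E (7 → 9). Not NE.
(Std-D, Std-A): VendorX can switch to Std-B (3 → 9). Not NE.
(Std-D, Std-B): VendorX can switch to Std-C (5 → 9). Not NE.
(Std-E, Std-E): VendorX gets 9, best alternative 7; VendorY gets 9, best alternative 8. No profitable deviation — NE.
(The remaining 7 profiles each have a profitable deviation by the same check.)

The pure Nash equilibria are (Std-B, Std-D) and (Std-C, Std-C) and (Std-E, Std-E).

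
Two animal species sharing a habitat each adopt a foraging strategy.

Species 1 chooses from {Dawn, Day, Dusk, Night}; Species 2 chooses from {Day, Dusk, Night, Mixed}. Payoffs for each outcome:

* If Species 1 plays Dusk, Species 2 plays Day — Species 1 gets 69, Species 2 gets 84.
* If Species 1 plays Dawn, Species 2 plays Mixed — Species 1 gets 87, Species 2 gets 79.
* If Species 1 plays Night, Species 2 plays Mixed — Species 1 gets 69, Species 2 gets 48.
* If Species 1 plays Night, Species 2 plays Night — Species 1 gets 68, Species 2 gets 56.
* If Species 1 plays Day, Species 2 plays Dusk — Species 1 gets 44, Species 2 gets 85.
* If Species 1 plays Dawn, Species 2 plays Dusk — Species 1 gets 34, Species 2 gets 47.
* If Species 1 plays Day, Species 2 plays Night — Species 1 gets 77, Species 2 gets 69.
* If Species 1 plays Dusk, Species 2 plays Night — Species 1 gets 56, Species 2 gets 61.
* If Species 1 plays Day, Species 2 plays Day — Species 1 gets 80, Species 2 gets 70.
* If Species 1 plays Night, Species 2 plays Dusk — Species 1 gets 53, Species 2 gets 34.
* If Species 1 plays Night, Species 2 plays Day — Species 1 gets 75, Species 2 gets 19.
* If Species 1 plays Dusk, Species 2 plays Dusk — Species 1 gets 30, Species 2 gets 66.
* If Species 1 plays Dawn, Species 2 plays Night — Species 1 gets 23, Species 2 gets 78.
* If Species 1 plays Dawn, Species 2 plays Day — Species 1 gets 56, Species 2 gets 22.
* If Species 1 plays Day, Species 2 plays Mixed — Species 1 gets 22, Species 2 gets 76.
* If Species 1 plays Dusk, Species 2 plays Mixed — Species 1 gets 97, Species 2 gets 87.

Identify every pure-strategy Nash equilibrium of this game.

Pure NE: (Dusk, Mixed)

(Dawn, Day): Species 1 can switch to Day (56 → 80). Not NE.
(Dawn, Dusk): Species 1 can switch to Day (34 → 44). Not NE.
(Dawn, Night): Species 1 can switch to Day (23 → 77). Not NE.
(Dawn, Mixed): Species 1 can switch to Dusk (87 → 97). Not NE.
(Day, Day): Species 2 can switch to Dusk (70 → 85). Not NE.
(Day, Dusk): Species 1 can switch to Night (44 → 53). Not NE.
(Dusk, Mixed): Species 1 gets 97, best alternative 87; Species 2 gets 87, best alternative 84. No profitable deviation — NE.
(The remaining 9 profiles each have a profitable deviation by the same check.)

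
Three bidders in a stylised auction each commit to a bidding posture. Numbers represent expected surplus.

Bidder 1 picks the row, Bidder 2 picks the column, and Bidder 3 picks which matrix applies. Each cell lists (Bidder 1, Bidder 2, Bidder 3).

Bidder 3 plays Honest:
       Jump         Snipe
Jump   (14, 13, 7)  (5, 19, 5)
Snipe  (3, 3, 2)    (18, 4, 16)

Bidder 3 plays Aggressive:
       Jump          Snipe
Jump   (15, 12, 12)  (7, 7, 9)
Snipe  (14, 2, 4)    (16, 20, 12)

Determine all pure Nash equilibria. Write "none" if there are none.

Pure-strategy Nash equilibria: (Jump, Jump, Aggressive) and (Snipe, Snipe, Honest)

Bidder 1 against (Jump, Honest): payoffs 14, 3 → best response Jump.
Bidder 1 against (Jump, Aggressive): payoffs 15, 14 → best response Jump.
Bidder 1 against (Snipe, Honest): payoffs 5, 18 → best response Snipe.
Bidder 1 against (Snipe, Aggressive): payoffs 7, 16 → best response Snipe.
Bidder 2 against (Jump, Honest): payoffs 13, 19 → best response Snipe.
Bidder 2 against (Jump, Aggressive): payoffs 12, 7 → best response Jump.
Bidder 2 against (Snipe, Honest): payoffs 3, 4 → best response Snipe.
Bidder 2 against (Snipe, Aggressive): payoffs 2, 20 → best response Snipe.
Bidder 3 against (Jump, Jump): payoffs 7, 12 → best response Aggressive.
Bidder 3 against (Jump, Snipe): payoffs 5, 9 → best response Aggressive.
Bidder 3 against (Snipe, Jump): payoffs 2, 4 → best response Aggressive.
Bidder 3 against (Snipe, Snipe): payoffs 16, 12 → best response Honest.
Mutual best responses: (Jump, Jump, Aggressive); (Snipe, Snipe, Honest).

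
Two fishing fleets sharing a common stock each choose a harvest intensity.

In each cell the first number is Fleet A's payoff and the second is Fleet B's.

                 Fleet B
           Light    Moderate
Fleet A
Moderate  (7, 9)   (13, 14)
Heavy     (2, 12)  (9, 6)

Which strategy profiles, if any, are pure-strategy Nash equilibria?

(Moderate, Light): Fleet B can switch to Moderate (9 → 14). Not NE.
(Moderate, Moderate): Fleet A gets 13, best alternative 9; Fleet B gets 14, best alternative 9. No profitable deviation — NE.
(Heavy, Light): Fleet A can switch to Moderate (2 → 7). Not NE.
(Heavy, Moderate): Fleet A can switch to Moderate (9 → 13). Not NE.

Pure NE: (Moderate, Moderate)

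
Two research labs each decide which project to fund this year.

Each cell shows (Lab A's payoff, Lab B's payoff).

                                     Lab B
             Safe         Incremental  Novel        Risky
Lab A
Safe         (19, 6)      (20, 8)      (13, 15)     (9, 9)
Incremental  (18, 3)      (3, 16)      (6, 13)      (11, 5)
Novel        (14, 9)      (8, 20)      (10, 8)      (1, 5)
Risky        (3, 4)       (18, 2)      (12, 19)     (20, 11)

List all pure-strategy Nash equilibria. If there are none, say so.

Pure NE: (Safe, Novel)

Mark each player's best response to every combination of opponents' strategies; a profile where every player is best-responding is a pure Nash equilibrium.
Lab A against Safe: payoffs 19, 18, 14, 3 → best response Safe.
Lab A against Incremental: payoffs 20, 3, 8, 18 → best response Safe.
Lab A against Novel: payoffs 13, 6, 10, 12 → best response Safe.
Lab A against Risky: payoffs 9, 11, 1, 20 → best response Risky.
Lab B against Safe: payoffs 6, 8, 15, 9 → best response Novel.
Lab B against Incremental: payoffs 3, 16, 13, 5 → best response Incremental.
Lab B against Novel: payoffs 9, 20, 8, 5 → best response Incremental.
Lab B against Risky: payoffs 4, 2, 19, 11 → best response Novel.
Mutual best responses: (Safe, Novel).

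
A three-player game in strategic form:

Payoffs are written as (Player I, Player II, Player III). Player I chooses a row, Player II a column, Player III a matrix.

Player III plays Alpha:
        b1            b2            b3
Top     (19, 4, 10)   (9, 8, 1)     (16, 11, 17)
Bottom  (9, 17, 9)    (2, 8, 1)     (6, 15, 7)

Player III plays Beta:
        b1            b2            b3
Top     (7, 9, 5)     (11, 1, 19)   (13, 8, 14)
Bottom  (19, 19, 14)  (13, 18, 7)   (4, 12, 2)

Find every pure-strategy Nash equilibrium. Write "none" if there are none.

The pure Nash equilibria are (Top, b3, Alpha) and (Bottom, b1, Beta).

(Top, b1, Alpha): Player II can switch to b2 (4 → 8). Not NE.
(Top, b1, Beta): Player I can switch to Bottom (7 → 19). Not NE.
(Top, b2, Alpha): Player II can switch to b3 (8 → 11). Not NE.
(Top, b2, Beta): Player I can switch to Bottom (11 → 13). Not NE.
(Top, b3, Alpha): Player I gets 16, best alternative 6; Player II gets 11, best alternative 8; Player III gets 17, best alternative 14. No profitable deviation — NE.
(Top, b3, Beta): Player II can switch to b1 (8 → 9). Not NE.
(Bottom, b1, Alpha): Player I can switch to Top (9 → 19). Not NE.
(Bottom, b1, Beta): Player I gets 19, best alternative 7; Player II gets 19, best alternative 18; Player III gets 14, best alternative 9. No profitable deviation — NE.
(Bottom, b2, Alpha): Player I can switch to Top (2 → 9). Not NE.
(Bottom, b2, Beta): Player II can switch to b1 (18 → 19). Not NE.
(The remaining 2 profiles each have a profitable deviation by the same check.)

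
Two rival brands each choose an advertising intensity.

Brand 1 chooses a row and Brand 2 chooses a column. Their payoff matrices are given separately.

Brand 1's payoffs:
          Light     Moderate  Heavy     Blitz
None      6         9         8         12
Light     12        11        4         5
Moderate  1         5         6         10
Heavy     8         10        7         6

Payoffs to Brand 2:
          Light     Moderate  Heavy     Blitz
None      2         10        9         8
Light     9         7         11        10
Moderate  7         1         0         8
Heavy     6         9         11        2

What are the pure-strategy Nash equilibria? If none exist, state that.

(None, Light): Brand 1 can switch to Light (6 → 12). Not NE.
(None, Moderate): Brand 1 can switch to Light (9 → 11). Not NE.
(None, Heavy): Brand 2 can switch to Moderate (9 → 10). Not NE.
(None, Blitz): Brand 2 can switch to Moderate (8 → 10). Not NE.
(Light, Light): Brand 2 can switch to Heavy (9 → 11). Not NE.
(Light, Moderate): Brand 2 can switch to Light (7 → 9). Not NE.
(Light, Heavy): Brand 1 can switch to None (4 → 8). Not NE.
(Light, Blitz): Brand 1 can switch to None (5 → 12). Not NE.
(The remaining 8 profiles each have a profitable deviation by the same check.)

No pure-strategy Nash equilibrium.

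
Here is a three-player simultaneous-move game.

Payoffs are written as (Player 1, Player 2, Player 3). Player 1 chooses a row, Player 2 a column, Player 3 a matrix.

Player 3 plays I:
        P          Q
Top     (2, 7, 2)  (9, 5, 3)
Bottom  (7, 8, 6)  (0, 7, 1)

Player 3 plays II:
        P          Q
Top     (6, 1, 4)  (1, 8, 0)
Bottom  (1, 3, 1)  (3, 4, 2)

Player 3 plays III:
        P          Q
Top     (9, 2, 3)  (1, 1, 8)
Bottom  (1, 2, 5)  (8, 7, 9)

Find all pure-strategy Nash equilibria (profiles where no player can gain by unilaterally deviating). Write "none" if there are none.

The pure Nash equilibria are (Bottom, P, I) and (Bottom, Q, III).

(Top, P, I): Player 1 can switch to Bottom (2 → 7). Not NE.
(Top, P, II): Player 2 can switch to Q (1 → 8). Not NE.
(Top, P, III): Player 3 can switch to II (3 → 4). Not NE.
(Top, Q, I): Player 2 can switch to P (5 → 7). Not NE.
(Top, Q, II): Player 1 can switch to Bottom (1 → 3). Not NE.
(Top, Q, III): Player 1 can switch to Bottom (1 → 8). Not NE.
(Bottom, P, I): Player 1 gets 7, best alternative 2; Player 2 gets 8, best alternative 7; Player 3 gets 6, best alternative 5. No profitable deviation — NE.
(Bottom, P, II): Player 1 can switch to Top (1 → 6). Not NE.
(Bottom, P, III): Player 1 can switch to Top (1 → 9). Not NE.
(Bottom, Q, III): Player 1 gets 8, best alternative 1; Player 2 gets 7, best alternative 2; Player 3 gets 9, best alternative 2. No profitable deviation — NE.
(The remaining 2 profiles each have a profitable deviation by the same check.)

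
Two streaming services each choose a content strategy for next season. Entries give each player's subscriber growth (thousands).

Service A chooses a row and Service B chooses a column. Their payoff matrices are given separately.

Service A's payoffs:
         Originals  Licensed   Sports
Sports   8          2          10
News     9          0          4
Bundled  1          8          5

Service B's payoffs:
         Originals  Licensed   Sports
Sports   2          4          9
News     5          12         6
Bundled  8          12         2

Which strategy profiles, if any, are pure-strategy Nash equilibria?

The pure Nash equilibria are (Sports, Sports) and (Bundled, Licensed).

Service A against Originals: payoffs 8, 9, 1 → best response News.
Service A against Licensed: payoffs 2, 0, 8 → best response Bundled.
Service A against Sports: payoffs 10, 4, 5 → best response Sports.
Service B against Sports: payoffs 2, 4, 9 → best response Sports.
Service B against News: payoffs 5, 12, 6 → best response Licensed.
Service B against Bundled: payoffs 8, 12, 2 → best response Licensed.
Mutual best responses: (Sports, Sports); (Bundled, Licensed).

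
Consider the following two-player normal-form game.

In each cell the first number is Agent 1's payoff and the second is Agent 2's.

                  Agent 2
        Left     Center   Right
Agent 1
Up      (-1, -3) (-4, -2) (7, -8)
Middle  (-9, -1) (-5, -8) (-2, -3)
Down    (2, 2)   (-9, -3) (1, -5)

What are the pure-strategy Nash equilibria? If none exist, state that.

(Up, Left): Agent 1 can switch to Down (-1 → 2). Not NE.
(Up, Center): Agent 1 gets -4, best alternative -5; Agent 2 gets -2, best alternative -3. No profitable deviation — NE.
(Up, Right): Agent 2 can switch to Left (-8 → -3). Not NE.
(Middle, Left): Agent 1 can switch to Up (-9 → -1). Not NE.
(Middle, Center): Agent 1 can switch to Up (-5 → -4). Not NE.
(Middle, Right): Agent 1 can switch to Up (-2 → 7). Not NE.
(Down, Left): Agent 1 gets 2, best alternative -1; Agent 2 gets 2, best alternative -3. No profitable deviation — NE.
(Down, Center): Agent 1 can switch to Up (-9 → -4). Not NE.
(Down, Right): Agent 1 can switch to Up (1 → 7). Not NE.

The pure Nash equilibria are (Up, Center), (Down, Left).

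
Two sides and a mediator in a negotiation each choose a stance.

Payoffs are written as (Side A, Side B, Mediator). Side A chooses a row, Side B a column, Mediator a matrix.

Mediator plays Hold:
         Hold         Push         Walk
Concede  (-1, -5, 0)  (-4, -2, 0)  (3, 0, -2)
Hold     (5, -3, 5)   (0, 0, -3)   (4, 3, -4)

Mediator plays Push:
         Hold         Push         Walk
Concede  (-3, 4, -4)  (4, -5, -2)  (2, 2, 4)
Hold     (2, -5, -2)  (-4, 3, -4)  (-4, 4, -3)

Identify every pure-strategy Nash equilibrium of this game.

There is no pure-strategy Nash equilibrium.

For each player, find the best response to each opponent profile; mutual best responses are the pure NE.
Side A against (Hold, Hold): payoffs -1, 5 → best response Hold.
Side A against (Hold, Push): payoffs -3, 2 → best response Hold.
Side A against (Push, Hold): payoffs -4, 0 → best response Hold.
Side A against (Push, Push): payoffs 4, -4 → best response Concede.
Side A against (Walk, Hold): payoffs 3, 4 → best response Hold.
Side A against (Walk, Push): payoffs 2, -4 → best response Concede.
Side B against (Concede, Hold): payoffs -5, -2, 0 → best response Walk.
Side B against (Concede, Push): payoffs 4, -5, 2 → best response Hold.
Side B against (Hold, Hold): payoffs -3, 0, 3 → best response Walk.
Side B against (Hold, Push): payoffs -5, 3, 4 → best response Walk.
Mediator against (Concede, Hold): payoffs 0, -4 → best response Hold.
Mediator against (Concede, Push): payoffs 0, -2 → best response Hold.
Mediator against (Concede, Walk): payoffs -2, 4 → best response Push.
Mediator against (Hold, Hold): payoffs 5, -2 → best response Hold.
Mediator against (Hold, Push): payoffs -3, -4 → best response Hold.
Mediator against (Hold, Walk): payoffs -4, -3 → best response Push.
No profile is a mutual best response for all players.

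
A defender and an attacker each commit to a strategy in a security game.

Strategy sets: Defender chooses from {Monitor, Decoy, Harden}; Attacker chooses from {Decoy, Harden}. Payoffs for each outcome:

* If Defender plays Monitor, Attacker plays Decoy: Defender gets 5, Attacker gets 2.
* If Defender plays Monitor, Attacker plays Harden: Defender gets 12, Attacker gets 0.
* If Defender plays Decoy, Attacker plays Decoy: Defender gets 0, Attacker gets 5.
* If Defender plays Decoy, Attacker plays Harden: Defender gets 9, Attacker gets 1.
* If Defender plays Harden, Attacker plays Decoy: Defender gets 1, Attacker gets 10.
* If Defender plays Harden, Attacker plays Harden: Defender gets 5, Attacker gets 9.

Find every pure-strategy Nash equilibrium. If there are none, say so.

For each strategy profile, look for a profitable unilateral deviation.
(Monitor, Decoy): Defender gets 5, best alternative 1; Attacker gets 2, best alternative 0. No profitable deviation — NE.
(Monitor, Harden): Attacker can switch to Decoy (0 → 2). Not NE.
(Decoy, Decoy): Defender can switch to Monitor (0 → 5). Not NE.
(Decoy, Harden): Defender can switch to Monitor (9 → 12). Not NE.
(Harden, Decoy): Defender can switch to Monitor (1 → 5). Not NE.
(Harden, Harden): Defender can switch to Monitor (5 → 12). Not NE.

The unique pure-strategy Nash equilibrium is (Monitor, Decoy).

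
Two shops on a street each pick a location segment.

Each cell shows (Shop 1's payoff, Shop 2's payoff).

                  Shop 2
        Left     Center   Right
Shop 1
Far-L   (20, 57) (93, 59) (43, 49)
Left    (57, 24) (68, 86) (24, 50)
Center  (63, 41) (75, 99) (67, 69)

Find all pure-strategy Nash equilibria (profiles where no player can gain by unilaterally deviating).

Shop 1 against Left: payoffs 20, 57, 63 → best response Center.
Shop 1 against Center: payoffs 93, 68, 75 → best response Far-L.
Shop 1 against Right: payoffs 43, 24, 67 → best response Center.
Shop 2 against Far-L: payoffs 57, 59, 49 → best response Center.
Shop 2 against Left: payoffs 24, 86, 50 → best response Center.
Shop 2 against Center: payoffs 41, 99, 69 → best response Center.
Mutual best responses: (Far-L, Center).

The unique pure-strategy Nash equilibrium is (Far-L, Center).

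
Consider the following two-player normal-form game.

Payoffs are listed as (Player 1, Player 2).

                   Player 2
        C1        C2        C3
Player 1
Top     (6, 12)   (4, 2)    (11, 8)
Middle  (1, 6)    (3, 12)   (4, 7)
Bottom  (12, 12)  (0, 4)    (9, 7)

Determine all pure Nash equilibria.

(Bottom, C1)

(Top, C1): Player 1 can switch to Bottom (6 → 12). Not NE.
(Top, C2): Player 2 can switch to C1 (2 → 12). Not NE.
(Top, C3): Player 2 can switch to C1 (8 → 12). Not NE.
(Middle, C1): Player 1 can switch to Top (1 → 6). Not NE.
(Middle, C2): Player 1 can switch to Top (3 → 4). Not NE.
(Middle, C3): Player 1 can switch to Top (4 → 11). Not NE.
(Bottom, C1): Player 1 gets 12, best alternative 6; Player 2 gets 12, best alternative 7. No profitable deviation — NE.
(Bottom, C2): Player 1 can switch to Top (0 → 4). Not NE.
(Bottom, C3): Player 1 can switch to Top (9 → 11). Not NE.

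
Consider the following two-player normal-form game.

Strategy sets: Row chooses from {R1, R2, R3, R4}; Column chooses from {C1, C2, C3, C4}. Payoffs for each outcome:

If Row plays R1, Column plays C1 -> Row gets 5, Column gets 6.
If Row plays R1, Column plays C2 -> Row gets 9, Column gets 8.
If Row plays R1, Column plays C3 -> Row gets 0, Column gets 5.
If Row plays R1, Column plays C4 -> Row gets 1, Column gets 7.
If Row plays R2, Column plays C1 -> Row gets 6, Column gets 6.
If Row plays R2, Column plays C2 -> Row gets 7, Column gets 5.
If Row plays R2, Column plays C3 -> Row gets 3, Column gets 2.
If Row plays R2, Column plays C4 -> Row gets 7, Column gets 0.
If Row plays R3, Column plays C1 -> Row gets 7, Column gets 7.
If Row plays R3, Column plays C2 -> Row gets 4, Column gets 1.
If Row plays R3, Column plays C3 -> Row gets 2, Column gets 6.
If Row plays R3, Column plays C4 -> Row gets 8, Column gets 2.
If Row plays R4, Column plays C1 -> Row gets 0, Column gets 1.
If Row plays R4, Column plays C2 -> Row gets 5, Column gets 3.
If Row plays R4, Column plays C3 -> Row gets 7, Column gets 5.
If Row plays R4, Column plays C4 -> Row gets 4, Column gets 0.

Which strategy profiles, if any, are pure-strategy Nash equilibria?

(R1, C2) and (R3, C1) and (R4, C3)

For each strategy profile, look for a profitable unilateral deviation.
(R1, C1): Row can switch to R2 (5 → 6). Not NE.
(R1, C2): Row gets 9, best alternative 7; Column gets 8, best alternative 7. No profitable deviation — NE.
(R1, C3): Row can switch to R2 (0 → 3). Not NE.
(R1, C4): Row can switch to R2 (1 → 7). Not NE.
(R2, C1): Row can switch to R3 (6 → 7). Not NE.
(R2, C2): Row can switch to R1 (7 → 9). Not NE.
(R2, C3): Row can switch to R4 (3 → 7). Not NE.
(R2, C4): Row can switch to R3 (7 → 8). Not NE.
(R3, C1): Row gets 7, best alternative 6; Column gets 7, best alternative 6. No profitable deviation — NE.
(R3, C2): Row can switch to R1 (4 → 9). Not NE.
(R3, C3): Row can switch to R2 (2 → 3). Not NE.
(R3, C4): Column can switch to C1 (2 → 7). Not NE.
(R4, C3): Row gets 7, best alternative 3; Column gets 5, best alternative 3. No profitable deviation — NE.
(The remaining 3 profiles each have a profitable deviation by the same check.)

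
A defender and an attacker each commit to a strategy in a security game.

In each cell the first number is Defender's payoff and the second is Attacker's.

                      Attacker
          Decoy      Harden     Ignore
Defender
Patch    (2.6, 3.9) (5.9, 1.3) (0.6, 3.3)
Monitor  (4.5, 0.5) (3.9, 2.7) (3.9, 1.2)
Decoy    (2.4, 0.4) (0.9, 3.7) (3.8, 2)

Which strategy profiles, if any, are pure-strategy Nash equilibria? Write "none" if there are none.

Mark each player's best response to every combination of opponents' strategies; a profile where every player is best-responding is a pure Nash equilibrium.
Defender against Decoy: payoffs 2.6, 4.5, 2.4 → best response Monitor.
Defender against Harden: payoffs 5.9, 3.9, 0.9 → best response Patch.
Defender against Ignore: payoffs 0.6, 3.9, 3.8 → best response Monitor.
Attacker against Patch: payoffs 3.9, 1.3, 3.3 → best response Decoy.
Attacker against Monitor: payoffs 0.5, 2.7, 1.2 → best response Harden.
Attacker against Decoy: payoffs 0.4, 3.7, 2 → best response Harden.
No profile is a mutual best response for all players.

No pure-strategy Nash equilibrium.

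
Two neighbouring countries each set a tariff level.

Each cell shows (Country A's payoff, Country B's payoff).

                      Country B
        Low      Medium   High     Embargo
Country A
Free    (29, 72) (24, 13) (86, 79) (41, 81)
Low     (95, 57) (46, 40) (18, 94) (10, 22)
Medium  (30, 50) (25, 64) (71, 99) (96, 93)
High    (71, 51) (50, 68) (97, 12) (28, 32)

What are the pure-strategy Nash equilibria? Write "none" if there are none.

(Free, Low): Country A can switch to Low (29 → 95). Not NE.
(Free, Medium): Country A can switch to Low (24 → 46). Not NE.
(Free, High): Country A can switch to High (86 → 97). Not NE.
(Free, Embargo): Country A can switch to Medium (41 → 96). Not NE.
(Low, Low): Country B can switch to High (57 → 94). Not NE.
(Low, Medium): Country A can switch to High (46 → 50). Not NE.
(Low, High): Country A can switch to Free (18 → 86). Not NE.
(Low, Embargo): Country A can switch to Free (10 → 41). Not NE.
(Medium, Low): Country A can switch to Low (30 → 95). Not NE.
(Medium, Medium): Country A can switch to Low (25 → 46). Not NE.
(Medium, High): Country A can switch to Free (71 → 86). Not NE.
(Medium, Embargo): Country B can switch to High (93 → 99). Not NE.
(High, Medium): Country A gets 50, best alternative 46; Country B gets 68, best alternative 51. No profitable deviation — NE.
(The remaining 3 profiles each have a profitable deviation by the same check.)

Pure NE: (High, Medium)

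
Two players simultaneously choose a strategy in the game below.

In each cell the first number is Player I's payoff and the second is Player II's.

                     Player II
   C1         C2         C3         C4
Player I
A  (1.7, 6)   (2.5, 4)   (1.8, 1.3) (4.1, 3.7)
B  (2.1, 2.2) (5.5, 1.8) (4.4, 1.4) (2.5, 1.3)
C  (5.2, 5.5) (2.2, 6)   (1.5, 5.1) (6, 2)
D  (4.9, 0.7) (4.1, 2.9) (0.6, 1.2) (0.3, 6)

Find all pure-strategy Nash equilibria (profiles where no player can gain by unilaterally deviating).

For each player, find the best response to each opponent profile; mutual best responses are the pure NE.
Player I against C1: payoffs 1.7, 2.1, 5.2, 4.9 → best response C.
Player I against C2: payoffs 2.5, 5.5, 2.2, 4.1 → best response B.
Player I against C3: payoffs 1.8, 4.4, 1.5, 0.6 → best response B.
Player I against C4: payoffs 4.1, 2.5, 6, 0.3 → best response C.
Player II against A: payoffs 6, 4, 1.3, 3.7 → best response C1.
Player II against B: payoffs 2.2, 1.8, 1.4, 1.3 → best response C1.
Player II against C: payoffs 5.5, 6, 5.1, 2 → best response C2.
Player II against D: payoffs 0.7, 2.9, 1.2, 6 → best response C4.
No profile is a mutual best response for all players.

There is no pure-strategy Nash equilibrium.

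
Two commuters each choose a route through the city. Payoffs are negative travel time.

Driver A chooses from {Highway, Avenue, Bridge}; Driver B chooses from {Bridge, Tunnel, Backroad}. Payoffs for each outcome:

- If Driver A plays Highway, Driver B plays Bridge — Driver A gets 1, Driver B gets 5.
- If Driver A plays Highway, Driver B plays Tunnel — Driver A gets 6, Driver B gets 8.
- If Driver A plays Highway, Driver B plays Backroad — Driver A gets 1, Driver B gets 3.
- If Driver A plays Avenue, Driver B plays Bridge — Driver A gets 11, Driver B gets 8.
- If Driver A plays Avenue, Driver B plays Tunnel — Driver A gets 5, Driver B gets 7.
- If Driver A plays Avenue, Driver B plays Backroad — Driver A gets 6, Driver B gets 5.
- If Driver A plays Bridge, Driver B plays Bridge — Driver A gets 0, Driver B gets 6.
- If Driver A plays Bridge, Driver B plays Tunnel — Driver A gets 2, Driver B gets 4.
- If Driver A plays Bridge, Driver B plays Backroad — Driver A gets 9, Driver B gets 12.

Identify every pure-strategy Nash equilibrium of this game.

The pure Nash equilibria are (Highway, Tunnel); (Avenue, Bridge); (Bridge, Backroad).

(Highway, Bridge): Driver A can switch to Avenue (1 → 11). Not NE.
(Highway, Tunnel): Driver A gets 6, best alternative 5; Driver B gets 8, best alternative 5. No profitable deviation — NE.
(Highway, Backroad): Driver A can switch to Avenue (1 → 6). Not NE.
(Avenue, Bridge): Driver A gets 11, best alternative 1; Driver B gets 8, best alternative 7. No profitable deviation — NE.
(Avenue, Tunnel): Driver A can switch to Highway (5 → 6). Not NE.
(Avenue, Backroad): Driver A can switch to Bridge (6 → 9). Not NE.
(Bridge, Bridge): Driver A can switch to Highway (0 → 1). Not NE.
(Bridge, Tunnel): Driver A can switch to Highway (2 → 6). Not NE.
(Bridge, Backroad): Driver A gets 9, best alternative 6; Driver B gets 12, best alternative 6. No profitable deviation — NE.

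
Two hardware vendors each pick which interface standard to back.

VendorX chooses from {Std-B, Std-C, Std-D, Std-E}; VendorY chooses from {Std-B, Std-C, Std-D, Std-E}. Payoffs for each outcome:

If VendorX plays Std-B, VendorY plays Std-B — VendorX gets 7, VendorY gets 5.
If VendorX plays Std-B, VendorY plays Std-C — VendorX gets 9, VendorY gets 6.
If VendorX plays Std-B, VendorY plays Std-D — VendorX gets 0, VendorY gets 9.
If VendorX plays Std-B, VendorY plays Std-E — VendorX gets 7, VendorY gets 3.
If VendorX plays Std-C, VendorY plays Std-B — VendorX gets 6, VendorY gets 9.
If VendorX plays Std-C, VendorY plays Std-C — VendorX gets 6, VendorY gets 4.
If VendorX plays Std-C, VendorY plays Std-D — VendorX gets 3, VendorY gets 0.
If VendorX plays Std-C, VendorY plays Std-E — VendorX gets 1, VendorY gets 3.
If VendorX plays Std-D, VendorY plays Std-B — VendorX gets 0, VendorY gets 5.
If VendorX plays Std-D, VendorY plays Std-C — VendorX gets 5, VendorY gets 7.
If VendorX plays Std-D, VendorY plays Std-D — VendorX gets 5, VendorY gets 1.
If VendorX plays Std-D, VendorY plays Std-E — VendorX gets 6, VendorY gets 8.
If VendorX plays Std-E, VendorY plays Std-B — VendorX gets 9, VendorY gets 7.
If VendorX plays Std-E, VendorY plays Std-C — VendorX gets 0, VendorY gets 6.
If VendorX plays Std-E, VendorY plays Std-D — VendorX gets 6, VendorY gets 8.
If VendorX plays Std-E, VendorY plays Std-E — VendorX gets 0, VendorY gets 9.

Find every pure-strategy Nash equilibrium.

none

VendorX against Std-B: payoffs 7, 6, 0, 9 → best response Std-E.
VendorX against Std-C: payoffs 9, 6, 5, 0 → best response Std-B.
VendorX against Std-D: payoffs 0, 3, 5, 6 → best response Std-E.
VendorX against Std-E: payoffs 7, 1, 6, 0 → best response Std-B.
VendorY against Std-B: payoffs 5, 6, 9, 3 → best response Std-D.
VendorY against Std-C: payoffs 9, 4, 0, 3 → best response Std-B.
VendorY against Std-D: payoffs 5, 7, 1, 8 → best response Std-E.
VendorY against Std-E: payoffs 7, 6, 8, 9 → best response Std-E.
No profile is a mutual best response for all players.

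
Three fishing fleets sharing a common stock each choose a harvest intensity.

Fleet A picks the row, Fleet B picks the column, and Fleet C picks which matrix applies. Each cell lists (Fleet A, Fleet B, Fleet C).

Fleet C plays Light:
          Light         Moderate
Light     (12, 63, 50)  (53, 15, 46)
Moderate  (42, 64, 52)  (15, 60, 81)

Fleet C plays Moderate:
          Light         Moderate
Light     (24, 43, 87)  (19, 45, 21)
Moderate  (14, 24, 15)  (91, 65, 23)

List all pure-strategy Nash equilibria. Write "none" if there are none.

Fleet A against (Light, Light): payoffs 12, 42 → best response Moderate.
Fleet A against (Light, Moderate): payoffs 24, 14 → best response Light.
Fleet A against (Moderate, Light): payoffs 53, 15 → best response Light.
Fleet A against (Moderate, Moderate): payoffs 19, 91 → best response Moderate.
Fleet B against (Light, Light): payoffs 63, 15 → best response Light.
Fleet B against (Light, Moderate): payoffs 43, 45 → best response Moderate.
Fleet B against (Moderate, Light): payoffs 64, 60 → best response Light.
Fleet B against (Moderate, Moderate): payoffs 24, 65 → best response Moderate.
Fleet C against (Light, Light): payoffs 50, 87 → best response Moderate.
Fleet C against (Light, Moderate): payoffs 46, 21 → best response Light.
Fleet C against (Moderate, Light): payoffs 52, 15 → best response Light.
Fleet C against (Moderate, Moderate): payoffs 81, 23 → best response Light.
Mutual best responses: (Moderate, Light, Light).

The unique pure-strategy Nash equilibrium is (Moderate, Light, Light).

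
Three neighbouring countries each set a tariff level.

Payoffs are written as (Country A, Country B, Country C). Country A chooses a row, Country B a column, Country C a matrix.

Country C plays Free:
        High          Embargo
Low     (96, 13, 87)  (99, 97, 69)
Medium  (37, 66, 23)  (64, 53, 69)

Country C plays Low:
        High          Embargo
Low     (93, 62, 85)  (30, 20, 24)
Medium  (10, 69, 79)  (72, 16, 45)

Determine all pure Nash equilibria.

The unique pure-strategy Nash equilibrium is (Low, Embargo, Free).

For each player, find the best response to each opponent profile; mutual best responses are the pure NE.
Country A against (High, Free): payoffs 96, 37 → best response Low.
Country A against (High, Low): payoffs 93, 10 → best response Low.
Country A against (Embargo, Free): payoffs 99, 64 → best response Low.
Country A against (Embargo, Low): payoffs 30, 72 → best response Medium.
Country B against (Low, Free): payoffs 13, 97 → best response Embargo.
Country B against (Low, Low): payoffs 62, 20 → best response High.
Country B against (Medium, Free): payoffs 66, 53 → best response High.
Country B against (Medium, Low): payoffs 69, 16 → best response High.
Country C against (Low, High): payoffs 87, 85 → best response Free.
Country C against (Low, Embargo): payoffs 69, 24 → best response Free.
Country C against (Medium, High): payoffs 23, 79 → best response Low.
Country C against (Medium, Embargo): payoffs 69, 45 → best response Free.
Mutual best responses: (Low, Embargo, Free).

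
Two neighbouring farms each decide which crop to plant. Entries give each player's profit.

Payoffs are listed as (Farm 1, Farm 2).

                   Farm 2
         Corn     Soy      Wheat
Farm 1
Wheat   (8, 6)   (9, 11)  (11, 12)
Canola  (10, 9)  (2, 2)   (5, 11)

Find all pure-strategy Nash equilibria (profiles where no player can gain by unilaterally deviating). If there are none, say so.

(Wheat, Wheat)

For each strategy profile, look for a profitable unilateral deviation.
(Wheat, Corn): Farm 1 can switch to Canola (8 → 10). Not NE.
(Wheat, Soy): Farm 2 can switch to Wheat (11 → 12). Not NE.
(Wheat, Wheat): Farm 1 gets 11, best alternative 5; Farm 2 gets 12, best alternative 11. No profitable deviation — NE.
(Canola, Corn): Farm 2 can switch to Wheat (9 → 11). Not NE.
(Canola, Soy): Farm 1 can switch to Wheat (2 → 9). Not NE.
(Canola, Wheat): Farm 1 can switch to Wheat (5 → 11). Not NE.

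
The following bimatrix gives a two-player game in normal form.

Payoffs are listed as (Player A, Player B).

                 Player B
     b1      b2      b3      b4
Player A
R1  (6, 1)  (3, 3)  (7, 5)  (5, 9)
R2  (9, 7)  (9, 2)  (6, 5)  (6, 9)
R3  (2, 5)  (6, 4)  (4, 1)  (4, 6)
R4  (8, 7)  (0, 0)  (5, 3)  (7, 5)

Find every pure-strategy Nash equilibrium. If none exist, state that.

Player A against b1: payoffs 6, 9, 2, 8 → best response R2.
Player A against b2: payoffs 3, 9, 6, 0 → best response R2.
Player A against b3: payoffs 7, 6, 4, 5 → best response R1.
Player A against b4: payoffs 5, 6, 4, 7 → best response R4.
Player B against R1: payoffs 1, 3, 5, 9 → best response b4.
Player B against R2: payoffs 7, 2, 5, 9 → best response b4.
Player B against R3: payoffs 5, 4, 1, 6 → best response b4.
Player B against R4: payoffs 7, 0, 3, 5 → best response b1.
No profile is a mutual best response for all players.

There is no pure-strategy Nash equilibrium.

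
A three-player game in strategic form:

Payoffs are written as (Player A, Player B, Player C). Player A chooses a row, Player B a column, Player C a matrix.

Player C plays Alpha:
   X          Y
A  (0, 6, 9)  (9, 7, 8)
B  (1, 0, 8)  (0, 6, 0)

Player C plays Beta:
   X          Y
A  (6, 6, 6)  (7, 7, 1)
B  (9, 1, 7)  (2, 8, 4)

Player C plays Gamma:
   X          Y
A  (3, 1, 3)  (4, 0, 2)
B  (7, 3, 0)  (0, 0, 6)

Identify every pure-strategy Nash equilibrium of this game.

(A, Y, Alpha)

Player A against (X, Alpha): payoffs 0, 1 → best response B.
Player A against (X, Beta): payoffs 6, 9 → best response B.
Player A against (X, Gamma): payoffs 3, 7 → best response B.
Player A against (Y, Alpha): payoffs 9, 0 → best response A.
Player A against (Y, Beta): payoffs 7, 2 → best response A.
Player A against (Y, Gamma): payoffs 4, 0 → best response A.
Player B against (A, Alpha): payoffs 6, 7 → best response Y.
Player B against (A, Beta): payoffs 6, 7 → best response Y.
Player B against (A, Gamma): payoffs 1, 0 → best response X.
Player B against (B, Alpha): payoffs 0, 6 → best response Y.
Player B against (B, Beta): payoffs 1, 8 → best response Y.
Player B against (B, Gamma): payoffs 3, 0 → best response X.
Player C against (A, X): payoffs 9, 6, 3 → best response Alpha.
Player C against (A, Y): payoffs 8, 1, 2 → best response Alpha.
Player C against (B, X): payoffs 8, 7, 0 → best response Alpha.
Player C against (B, Y): payoffs 0, 4, 6 → best response Gamma.
Mutual best responses: (A, Y, Alpha).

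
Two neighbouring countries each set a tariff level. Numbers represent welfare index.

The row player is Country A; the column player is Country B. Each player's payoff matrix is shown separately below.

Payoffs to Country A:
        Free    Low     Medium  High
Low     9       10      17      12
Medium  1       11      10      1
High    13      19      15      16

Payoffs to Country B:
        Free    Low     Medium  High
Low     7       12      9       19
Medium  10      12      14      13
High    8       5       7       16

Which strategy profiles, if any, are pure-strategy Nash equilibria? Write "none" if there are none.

(High, High)

For each player, find the best response to each opponent profile; mutual best responses are the pure NE.
Country A against Free: payoffs 9, 1, 13 → best response High.
Country A against Low: payoffs 10, 11, 19 → best response High.
Country A against Medium: payoffs 17, 10, 15 → best response Low.
Country A against High: payoffs 12, 1, 16 → best response High.
Country B against Low: payoffs 7, 12, 9, 19 → best response High.
Country B against Medium: payoffs 10, 12, 14, 13 → best response Medium.
Country B against High: payoffs 8, 5, 7, 16 → best response High.
Mutual best responses: (High, High).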